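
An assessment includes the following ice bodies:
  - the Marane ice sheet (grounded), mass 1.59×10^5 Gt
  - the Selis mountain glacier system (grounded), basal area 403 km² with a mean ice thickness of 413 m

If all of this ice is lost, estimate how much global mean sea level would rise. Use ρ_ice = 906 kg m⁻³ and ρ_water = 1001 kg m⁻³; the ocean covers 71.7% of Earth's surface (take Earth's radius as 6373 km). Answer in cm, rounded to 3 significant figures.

≈ 43.4 cm

Marane: 1.59×10^5 Gt = 1.590×10^17 kg; dividing by ρ_w = 1001 kg m⁻³ gives 1.588×10^14 m³ of water.
Selis: ice volume = 403 km² × 413 m = 166.4 km³; 166.4 × (906/1001) = 150.6 km³ of water.
Total added water ≈ 1.590×10^14 m³ over 3.66×10^14 m² → Δh = 0.434 m = 43.4 cm.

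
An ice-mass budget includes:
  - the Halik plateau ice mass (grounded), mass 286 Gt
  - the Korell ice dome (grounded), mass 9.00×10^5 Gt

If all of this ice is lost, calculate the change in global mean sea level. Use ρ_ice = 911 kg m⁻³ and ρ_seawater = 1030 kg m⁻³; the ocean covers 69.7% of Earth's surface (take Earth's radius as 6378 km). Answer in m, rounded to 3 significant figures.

Halik: 286 Gt = 2.860×10^14 kg; dividing by ρ_w = 1030 kg m⁻³ gives 2.777×10^11 m³ of water.
Korell: 9.00×10^5 Gt = 9.000×10^17 kg; dividing by ρ_w = 1030 kg m⁻³ gives 8.738×10^14 m³ of water.
Total added water ≈ 8.741×10^14 m³ over 3.56×10^14 m² → Δh = 2.45 m.

≈ 2.45 m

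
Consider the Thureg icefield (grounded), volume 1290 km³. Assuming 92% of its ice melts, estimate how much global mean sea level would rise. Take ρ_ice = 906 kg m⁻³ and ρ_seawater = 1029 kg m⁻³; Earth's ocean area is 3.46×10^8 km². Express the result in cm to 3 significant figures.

Thureg: 0.92 × 1290 km³ × (906/1029) = 1045 km³ of water.
Spread over 3.46×10^14 m² of ocean, Δh = 1.045×10^12 / 3.46×10^14 = 3.02×10^-3 m = 0.302 cm.

≈ 0.302 cm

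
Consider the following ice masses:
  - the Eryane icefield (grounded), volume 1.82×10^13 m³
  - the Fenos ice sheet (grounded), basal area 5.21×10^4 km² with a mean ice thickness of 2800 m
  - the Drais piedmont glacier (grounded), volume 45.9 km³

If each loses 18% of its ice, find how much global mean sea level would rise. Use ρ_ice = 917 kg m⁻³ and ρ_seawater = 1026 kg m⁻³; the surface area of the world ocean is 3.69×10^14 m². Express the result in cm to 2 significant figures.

Eryane: 0.18 × 1.82×10^13 m³ × (917/1026) = 2.928×10^12 m³ of water.
Fenos: ice volume = 5.21×10^4 km² × 2800 m = 1.459×10^5 km³; 0.18 × 1.459×10^5 × (917/1026) = 2.347×10^4 km³ of water.
Drais: 0.18 × 45.9 km³ × (917/1026) = 7.384 km³ of water.
Total added water ≈ 2.640×10^13 m³ over 3.69×10^14 m² → Δh = 0.0716 m = 7.2 cm.

≈ 7.2 cm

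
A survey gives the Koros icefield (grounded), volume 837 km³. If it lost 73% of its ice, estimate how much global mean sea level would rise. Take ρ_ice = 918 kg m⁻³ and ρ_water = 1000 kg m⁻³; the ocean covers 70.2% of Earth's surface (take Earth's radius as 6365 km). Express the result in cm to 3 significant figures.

≈ 0.157 cm

Koros: 0.73 × 837 km³ × (918/1000) = 560.9 km³ of water.
Spread over 3.57×10^14 m² of ocean, Δh = 5.609×10^11 / 3.57×10^14 = 1.57×10^-3 m = 0.157 cm.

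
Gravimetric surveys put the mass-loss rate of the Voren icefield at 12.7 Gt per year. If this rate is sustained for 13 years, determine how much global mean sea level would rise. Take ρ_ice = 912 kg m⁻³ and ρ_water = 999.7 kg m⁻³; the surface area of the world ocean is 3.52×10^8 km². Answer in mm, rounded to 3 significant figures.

≈ 0.469 mm

Total mass lost = 12.7 Gt/yr × 13 yr = 165.1 Gt = 1.651×10^14 kg.
ρ_w = 999.7 kg m⁻³, so water volume = 1.651×10^14 / 999.7 = 1.651×10^11 m³.
Δh = 1.651×10^11 / 3.52×10^14 = 4.69×10^-4 m = 0.469 mm.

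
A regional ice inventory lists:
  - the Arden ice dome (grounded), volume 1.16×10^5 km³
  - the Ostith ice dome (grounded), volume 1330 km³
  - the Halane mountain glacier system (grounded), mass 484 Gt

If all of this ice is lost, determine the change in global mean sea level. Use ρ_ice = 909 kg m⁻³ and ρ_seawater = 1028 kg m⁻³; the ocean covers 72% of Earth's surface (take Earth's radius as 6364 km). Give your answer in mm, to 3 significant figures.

≈ 284 mm

Arden: 1.16×10^5 km³ × (909/1028) = 1.026×10^5 km³ of water.
Ostith: 1330 km³ × (909/1028) = 1176 km³ of water.
Halane: 484 Gt = 4.840×10^14 kg; dividing by ρ_w = 1028 kg m⁻³ gives 4.708×10^11 m³ of water.
Total added water ≈ 1.042×10^14 m³ over 3.66×10^14 m² → Δh = 0.284 m = 284 mm.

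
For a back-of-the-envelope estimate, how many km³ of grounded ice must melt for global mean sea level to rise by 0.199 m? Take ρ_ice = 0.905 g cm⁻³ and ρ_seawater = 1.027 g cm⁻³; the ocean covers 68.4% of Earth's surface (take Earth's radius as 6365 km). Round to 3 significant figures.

Required water volume = Δh × A = 0.199 m × 3.48×10^14 m² = 6.930×10^13 m³ = 6.930×10^4 km³.
Ice volume = water volume × ρ_w/ρ_ice = 6.930×10^4 × 1027/905 = 7.86×10^4 km³.

≈ 7.86×10^4 km³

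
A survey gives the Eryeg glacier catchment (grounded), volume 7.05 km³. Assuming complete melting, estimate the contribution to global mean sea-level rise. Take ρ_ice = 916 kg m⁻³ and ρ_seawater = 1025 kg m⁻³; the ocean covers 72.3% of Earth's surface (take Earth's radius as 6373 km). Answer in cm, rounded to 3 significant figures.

≈ 1.71×10^-3 cm

Eryeg: 7.05 km³ × (916/1025) = 6.300 km³ of water.
Spread over 3.69×10^14 m² of ocean, Δh = 6.300×10^9 / 3.69×10^14 = 1.71×10^-5 m = 1.71×10^-3 cm.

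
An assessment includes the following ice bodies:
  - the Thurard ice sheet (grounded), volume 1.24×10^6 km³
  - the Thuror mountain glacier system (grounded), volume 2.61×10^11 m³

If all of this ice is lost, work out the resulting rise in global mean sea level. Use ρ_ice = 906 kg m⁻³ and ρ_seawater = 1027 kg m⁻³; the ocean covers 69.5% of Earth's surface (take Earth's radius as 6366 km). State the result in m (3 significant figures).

≈ 3.09 m

Thurard: 1.24×10^6 km³ × (906/1027) = 1.094×10^6 km³ of water.
Thuror: 2.61×10^11 m³ × (906/1027) = 2.302×10^11 m³ of water.
Total added water ≈ 1.094×10^15 m³ over 3.54×10^14 m² → Δh = 3.09 m.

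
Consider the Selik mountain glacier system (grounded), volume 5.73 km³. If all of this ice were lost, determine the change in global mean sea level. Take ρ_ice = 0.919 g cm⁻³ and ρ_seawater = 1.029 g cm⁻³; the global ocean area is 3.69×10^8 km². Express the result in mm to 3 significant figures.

Selik: 5.73 km³ × (919/1029) = 5.117 km³ of water.
Spread over 3.69×10^14 m² of ocean, Δh = 5.117×10^9 / 3.69×10^14 = 1.39×10^-5 m = 0.0139 mm.

≈ 0.0139 mm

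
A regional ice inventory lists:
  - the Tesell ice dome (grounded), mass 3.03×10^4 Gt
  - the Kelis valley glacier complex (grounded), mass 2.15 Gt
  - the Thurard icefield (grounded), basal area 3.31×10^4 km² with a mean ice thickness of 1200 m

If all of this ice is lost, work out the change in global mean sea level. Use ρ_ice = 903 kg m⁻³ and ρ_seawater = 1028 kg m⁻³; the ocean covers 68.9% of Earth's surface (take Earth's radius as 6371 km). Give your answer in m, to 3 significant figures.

≈ 0.183 m

Tesell: 3.03×10^4 Gt = 3.030×10^16 kg; dividing by ρ_w = 1028 kg m⁻³ gives 2.947×10^13 m³ of water.
Kelis: 2.15 Gt = 2.150×10^12 kg; dividing by ρ_w = 1028 kg m⁻³ gives 2.091×10^9 m³ of water.
Thurard: ice volume = 3.31×10^4 km² × 1200 m = 3.972×10^4 km³; 3.972×10^4 × (903/1028) = 3.489×10^4 km³ of water.
Total added water ≈ 6.437×10^13 m³ over 3.51×10^14 m² → Δh = 0.183 m.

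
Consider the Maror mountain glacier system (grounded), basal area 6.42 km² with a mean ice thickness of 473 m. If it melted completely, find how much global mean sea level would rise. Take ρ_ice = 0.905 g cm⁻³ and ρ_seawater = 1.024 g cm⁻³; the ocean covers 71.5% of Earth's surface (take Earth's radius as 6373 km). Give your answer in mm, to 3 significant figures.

≈ 7.35×10^-3 mm

Maror: ice volume = 6.42 km² × 473 m = 3.037 km³; 3.037 × (905/1024) = 2.684 km³ of water.
Spread over 3.65×10^14 m² of ocean, Δh = 2.684×10^9 / 3.65×10^14 = 7.35×10^-6 m = 7.35×10^-3 mm.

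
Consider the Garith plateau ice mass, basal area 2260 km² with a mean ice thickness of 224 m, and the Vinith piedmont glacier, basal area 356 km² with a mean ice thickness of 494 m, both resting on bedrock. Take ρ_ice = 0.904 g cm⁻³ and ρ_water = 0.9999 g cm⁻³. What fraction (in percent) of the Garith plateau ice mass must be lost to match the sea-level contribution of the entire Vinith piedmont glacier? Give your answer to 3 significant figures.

≈ 34.7 %

Equal sea-level rise means equal mass of meltwater, i.e. equal mass of ice lost.
Ice mass of Vinith: 1.590×10^14 kg; ice mass of Garith: 4.576×10^14 kg.
Fraction required = 1.590×10^14 / 4.576×10^14 = 0.347 → 34.7 %.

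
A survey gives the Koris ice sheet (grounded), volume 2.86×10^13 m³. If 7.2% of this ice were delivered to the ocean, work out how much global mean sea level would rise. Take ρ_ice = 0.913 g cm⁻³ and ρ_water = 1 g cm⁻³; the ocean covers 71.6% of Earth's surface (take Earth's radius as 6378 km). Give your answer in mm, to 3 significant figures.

≈ 5.14 mm

Koris: 0.072 × 2.86×10^13 m³ × (913/1000) = 1.880×10^12 m³ of water.
Spread over 3.66×10^14 m² of ocean, Δh = 1.880×10^12 / 3.66×10^14 = 5.14×10^-3 m = 5.14 mm.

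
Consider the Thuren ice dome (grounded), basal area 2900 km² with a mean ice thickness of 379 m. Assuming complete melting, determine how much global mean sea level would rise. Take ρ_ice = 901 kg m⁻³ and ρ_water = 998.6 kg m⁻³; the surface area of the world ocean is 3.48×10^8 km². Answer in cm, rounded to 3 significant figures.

≈ 0.285 cm

Thuren: ice volume = 2900 km² × 379 m = 1099 km³; 1099 × (901/998.6) = 991.7 km³ of water.
Spread over 3.48×10^14 m² of ocean, Δh = 9.917×10^11 / 3.48×10^14 = 2.85×10^-3 m = 0.285 cm.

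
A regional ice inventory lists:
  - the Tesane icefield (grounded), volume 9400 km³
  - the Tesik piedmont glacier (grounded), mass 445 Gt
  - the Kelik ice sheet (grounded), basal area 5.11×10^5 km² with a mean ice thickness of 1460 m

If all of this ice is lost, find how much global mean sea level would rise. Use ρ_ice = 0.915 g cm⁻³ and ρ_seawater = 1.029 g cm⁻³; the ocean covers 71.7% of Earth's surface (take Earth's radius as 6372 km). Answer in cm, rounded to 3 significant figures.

Tesane: 9400 km³ × (915/1029) = 8359 km³ of water.
Tesik: 445 Gt = 4.450×10^14 kg; dividing by ρ_w = 1.029 g cm⁻³ = 1029 kg m⁻³ gives 4.325×10^11 m³ of water.
Kelik: ice volume = 5.11×10^5 km² × 1460 m = 7.461×10^5 km³; 7.461×10^5 × (915/1029) = 6.634×10^5 km³ of water.
Total added water ≈ 6.722×10^14 m³ over 3.66×10^14 m² → Δh = 1.84 m = 184 cm.

≈ 184 cm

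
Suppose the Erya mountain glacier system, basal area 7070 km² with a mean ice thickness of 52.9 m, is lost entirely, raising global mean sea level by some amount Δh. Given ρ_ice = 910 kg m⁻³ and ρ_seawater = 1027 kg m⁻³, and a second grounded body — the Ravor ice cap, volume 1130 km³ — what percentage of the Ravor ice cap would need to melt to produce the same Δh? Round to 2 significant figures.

≈ 33 %

Equal sea-level rise means equal mass of meltwater, i.e. equal mass of ice lost.
Ice mass of Erya: 3.403×10^14 kg; ice mass of Ravor: 1.028×10^15 kg.
Fraction required = 3.403×10^14 / 1.028×10^15 = 0.331 → 33 %.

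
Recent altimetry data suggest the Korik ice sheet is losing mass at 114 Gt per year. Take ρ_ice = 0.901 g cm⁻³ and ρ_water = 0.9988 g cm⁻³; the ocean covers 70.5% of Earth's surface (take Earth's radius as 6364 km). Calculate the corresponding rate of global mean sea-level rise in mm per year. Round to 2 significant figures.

ρ_w = 0.9988 g cm⁻³ = 998.8 kg m⁻³. Annual water volume added = 114 Gt / ρ_w = 1.140×10^14 kg / 998.8 kg m⁻³ = 1.141×10^11 m³.
Δh per year = 1.141×10^11 / 3.59×10^14 = 3.18×10^-4 m = 0.32 mm.

≈ 0.32 mm/yr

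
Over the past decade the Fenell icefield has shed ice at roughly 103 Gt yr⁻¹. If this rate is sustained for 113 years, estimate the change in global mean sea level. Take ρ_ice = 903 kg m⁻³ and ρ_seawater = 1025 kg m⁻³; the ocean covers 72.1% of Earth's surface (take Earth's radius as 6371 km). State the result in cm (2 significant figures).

Total mass lost = 103 Gt/yr × 113 yr = 1.164×10^4 Gt = 1.164×10^16 kg.
ρ_w = 1025 kg m⁻³, so water volume = 1.164×10^16 / 1025 = 1.136×10^13 m³.
Δh = 1.136×10^13 / 3.68×10^14 = 0.0309 m = 3.1 cm.

≈ 3.1 cm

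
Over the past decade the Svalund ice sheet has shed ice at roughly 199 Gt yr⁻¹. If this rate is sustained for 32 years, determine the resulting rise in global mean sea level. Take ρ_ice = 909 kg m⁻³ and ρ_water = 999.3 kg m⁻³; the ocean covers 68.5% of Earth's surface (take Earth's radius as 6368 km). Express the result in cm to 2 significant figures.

Total mass lost = 199 Gt/yr × 32 yr = 6368 Gt = 6.368×10^15 kg.
ρ_w = 999.3 kg m⁻³, so water volume = 6.368×10^15 / 999.3 = 6.372×10^12 m³.
Δh = 6.372×10^12 / 3.49×10^14 = 0.0183 m = 1.8 cm.

≈ 1.8 cm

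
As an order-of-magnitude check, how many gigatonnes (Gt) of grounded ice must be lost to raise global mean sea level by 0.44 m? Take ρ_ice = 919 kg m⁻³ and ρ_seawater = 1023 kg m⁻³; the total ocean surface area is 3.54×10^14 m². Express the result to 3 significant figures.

≈ 1.59×10^5 Gt

Required water volume = Δh × A = 0.44 m × 3.54×10^14 m² = 1.558×10^14 m³.
ρ_w = 1023 kg m⁻³, so the mass of water = 1.558×10^14 m³ × 1023 kg m⁻³ = 1.593×10^17 kg = 1.59×10^5 Gt (and the same mass of ice, by conservation).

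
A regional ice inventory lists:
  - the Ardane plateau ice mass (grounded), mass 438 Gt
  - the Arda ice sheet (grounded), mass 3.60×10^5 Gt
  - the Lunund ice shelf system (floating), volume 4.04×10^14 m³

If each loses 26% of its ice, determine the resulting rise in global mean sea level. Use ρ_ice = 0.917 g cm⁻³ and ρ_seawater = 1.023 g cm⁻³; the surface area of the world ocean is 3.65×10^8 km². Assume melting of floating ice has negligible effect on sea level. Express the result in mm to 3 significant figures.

Ardane: 0.26 × 438 Gt = 1.139×10^14 kg; dividing by ρ_w = 1.023 g cm⁻³ = 1023 kg m⁻³ gives 1.113×10^11 m³ of water.
Arda: 0.26 × 3.60×10^5 Gt = 9.360×10^16 kg; dividing by ρ_w = 1023 kg m⁻³ gives 9.150×10^13 m³ of water.
The Lunund ice shelf system is floating and already displaces its own weight of water, so its melt adds essentially nothing to sea level.
Total added water ≈ 9.161×10^13 m³ over 3.65×10^14 m² → Δh = 0.251 m = 251 mm.

≈ 251 mm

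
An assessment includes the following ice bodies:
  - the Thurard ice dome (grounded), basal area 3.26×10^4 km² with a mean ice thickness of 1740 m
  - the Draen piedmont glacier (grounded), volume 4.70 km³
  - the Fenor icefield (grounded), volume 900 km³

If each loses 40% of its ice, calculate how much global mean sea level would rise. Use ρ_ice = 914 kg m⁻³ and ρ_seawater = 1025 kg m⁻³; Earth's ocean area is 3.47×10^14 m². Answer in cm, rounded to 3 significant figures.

≈ 5.92 cm

Thurard: ice volume = 3.26×10^4 km² × 1740 m = 5.672×10^4 km³; 0.4 × 5.672×10^4 × (914/1025) = 2.023×10^4 km³ of water.
Draen: 0.4 × 4.70 km³ × (914/1025) = 1.676 km³ of water.
Fenor: 0.4 × 900 km³ × (914/1025) = 321.0 km³ of water.
Total added water ≈ 2.056×10^13 m³ over 3.47×10^14 m² → Δh = 0.0592 m = 5.92 cm.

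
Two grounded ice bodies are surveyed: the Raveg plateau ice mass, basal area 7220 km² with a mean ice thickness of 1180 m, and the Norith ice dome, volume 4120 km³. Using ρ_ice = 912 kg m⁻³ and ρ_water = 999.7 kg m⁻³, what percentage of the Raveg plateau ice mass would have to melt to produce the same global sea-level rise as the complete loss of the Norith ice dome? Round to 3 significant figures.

≈ 48.4 %

Equal sea-level rise means equal mass of meltwater, i.e. equal mass of ice lost.
Ice mass of Norith: 3.757×10^15 kg; ice mass of Raveg: 7.770×10^15 kg.
Fraction required = 3.757×10^15 / 7.770×10^15 = 0.484 → 48.4 %.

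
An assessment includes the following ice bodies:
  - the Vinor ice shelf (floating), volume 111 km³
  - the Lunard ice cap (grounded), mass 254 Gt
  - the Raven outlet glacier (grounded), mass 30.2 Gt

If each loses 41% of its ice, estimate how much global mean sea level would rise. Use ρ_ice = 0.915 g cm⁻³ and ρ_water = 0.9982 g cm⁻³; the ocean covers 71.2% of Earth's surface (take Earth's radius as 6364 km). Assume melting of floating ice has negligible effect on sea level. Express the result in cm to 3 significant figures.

The Vinor ice shelf is floating and already displaces its own weight of water, so its melt adds essentially nothing to sea level.
Lunard: 0.41 × 254 Gt = 1.041×10^14 kg; dividing by ρ_w = 0.9982 g cm⁻³ = 998.2 kg m⁻³ gives 1.043×10^11 m³ of water.
Raven: 0.41 × 30.2 Gt = 1.238×10^13 kg; dividing by ρ_w = 998.2 kg m⁻³ gives 1.240×10^10 m³ of water.
Total added water ≈ 1.167×10^11 m³ over 3.62×10^14 m² → Δh = 3.22×10^-4 m = 0.0322 cm.

≈ 0.0322 cm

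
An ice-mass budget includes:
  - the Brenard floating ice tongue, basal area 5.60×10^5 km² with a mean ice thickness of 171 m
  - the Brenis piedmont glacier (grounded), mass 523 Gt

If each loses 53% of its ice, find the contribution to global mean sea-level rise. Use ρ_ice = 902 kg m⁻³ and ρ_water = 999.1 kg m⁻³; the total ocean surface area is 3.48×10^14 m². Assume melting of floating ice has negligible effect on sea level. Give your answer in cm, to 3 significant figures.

The Brenard floating ice tongue is floating and already displaces its own weight of water, so its melt adds essentially nothing to sea level.
Brenis: 0.53 × 523 Gt = 2.772×10^14 kg; dividing by ρ_w = 999.1 kg m⁻³ gives 2.774×10^11 m³ of water.
Total added water ≈ 2.774×10^11 m³ over 3.48×10^14 m² → Δh = 7.97×10^-4 m = 0.0797 cm.

≈ 0.0797 cm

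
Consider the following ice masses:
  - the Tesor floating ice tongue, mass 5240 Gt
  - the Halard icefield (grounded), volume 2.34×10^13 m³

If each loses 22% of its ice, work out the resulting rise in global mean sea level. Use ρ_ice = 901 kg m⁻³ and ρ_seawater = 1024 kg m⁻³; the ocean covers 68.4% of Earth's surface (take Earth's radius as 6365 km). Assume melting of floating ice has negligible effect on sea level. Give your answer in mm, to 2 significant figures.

≈ 13 mm

The Tesor floating ice tongue is floating and already displaces its own weight of water, so its melt adds essentially nothing to sea level.
Halard: 0.22 × 2.34×10^13 m³ × (901/1024) = 4.530×10^12 m³ of water.
Total added water ≈ 4.530×10^12 m³ over 3.48×10^14 m² → Δh = 0.0130 m = 13 mm.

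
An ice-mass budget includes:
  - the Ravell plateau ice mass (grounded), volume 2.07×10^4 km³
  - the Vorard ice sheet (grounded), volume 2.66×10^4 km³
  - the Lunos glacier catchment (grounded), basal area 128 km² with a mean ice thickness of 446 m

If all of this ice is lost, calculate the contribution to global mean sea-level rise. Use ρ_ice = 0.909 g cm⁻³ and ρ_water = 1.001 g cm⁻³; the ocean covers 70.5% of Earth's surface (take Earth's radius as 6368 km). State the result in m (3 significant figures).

≈ 0.120 m

Ravell: 2.07×10^4 km³ × (909/1001) = 1.880×10^4 km³ of water.
Vorard: 2.66×10^4 km³ × (909/1001) = 2.416×10^4 km³ of water.
Lunos: ice volume = 128 km² × 446 m = 57.09 km³; 57.09 × (909/1001) = 51.84 km³ of water.
Total added water ≈ 4.300×10^13 m³ over 3.59×10^14 m² → Δh = 0.120 m.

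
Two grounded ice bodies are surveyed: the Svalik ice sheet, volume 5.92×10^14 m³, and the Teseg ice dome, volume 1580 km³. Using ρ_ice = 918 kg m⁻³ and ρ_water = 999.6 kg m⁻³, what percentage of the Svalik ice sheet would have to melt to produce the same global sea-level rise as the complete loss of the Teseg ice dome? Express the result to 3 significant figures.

≈ 0.267 %

Equal sea-level rise means equal mass of meltwater, i.e. equal mass of ice lost.
Ice mass of Teseg: 1.450×10^15 kg; ice mass of Svalik: 5.435×10^17 kg.
Fraction required = 1.450×10^15 / 5.435×10^17 = 2.67×10^-3 → 0.267 %.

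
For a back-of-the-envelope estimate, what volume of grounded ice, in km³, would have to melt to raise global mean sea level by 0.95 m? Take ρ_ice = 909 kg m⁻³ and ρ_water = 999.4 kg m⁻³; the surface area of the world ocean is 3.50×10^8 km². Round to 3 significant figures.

Required water volume = Δh × A = 0.95 m × 3.50×10^14 m² = 3.325×10^14 m³ = 3.325×10^5 km³.
Ice volume = water volume × ρ_w/ρ_ice = 3.325×10^5 × 999.4/909 = 3.66×10^5 km³.

≈ 3.66×10^5 km³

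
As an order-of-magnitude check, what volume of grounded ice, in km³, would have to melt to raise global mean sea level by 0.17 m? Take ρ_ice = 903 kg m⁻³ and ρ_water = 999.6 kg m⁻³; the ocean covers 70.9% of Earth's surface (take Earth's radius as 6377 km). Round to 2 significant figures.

Required water volume = Δh × A = 0.17 m × 3.62×10^14 m² = 6.159×10^13 m³ = 6.159×10^4 km³.
Ice volume = water volume × ρ_w/ρ_ice = 6.159×10^4 × 999.6/903 = 6.8×10^4 km³.

≈ 6.8×10^4 km³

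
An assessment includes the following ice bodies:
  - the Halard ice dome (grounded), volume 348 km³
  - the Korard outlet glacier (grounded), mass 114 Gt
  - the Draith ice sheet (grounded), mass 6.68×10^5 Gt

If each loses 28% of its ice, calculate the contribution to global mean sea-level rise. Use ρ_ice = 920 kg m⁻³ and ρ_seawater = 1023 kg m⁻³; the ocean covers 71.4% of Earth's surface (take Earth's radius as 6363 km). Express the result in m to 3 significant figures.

Halard: 0.28 × 348 km³ × (920/1023) = 87.63 km³ of water.
Korard: 0.28 × 114 Gt = 3.192×10^13 kg; dividing by ρ_w = 1023 kg m⁻³ gives 3.120×10^10 m³ of water.
Draith: 0.28 × 6.68×10^5 Gt = 1.870×10^17 kg; dividing by ρ_w = 1023 kg m⁻³ gives 1.828×10^14 m³ of water.
Total added water ≈ 1.830×10^14 m³ over 3.63×10^14 m² → Δh = 0.504 m.

≈ 0.504 m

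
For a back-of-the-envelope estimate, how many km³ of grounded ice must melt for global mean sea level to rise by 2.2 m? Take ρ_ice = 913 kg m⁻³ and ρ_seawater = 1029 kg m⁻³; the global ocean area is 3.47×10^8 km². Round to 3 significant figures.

Required water volume = Δh × A = 2.2 m × 3.47×10^14 m² = 7.634×10^14 m³ = 7.634×10^5 km³.
Ice volume = water volume × ρ_w/ρ_ice = 7.634×10^5 × 1029/913 = 8.60×10^5 km³.

≈ 8.60×10^5 km³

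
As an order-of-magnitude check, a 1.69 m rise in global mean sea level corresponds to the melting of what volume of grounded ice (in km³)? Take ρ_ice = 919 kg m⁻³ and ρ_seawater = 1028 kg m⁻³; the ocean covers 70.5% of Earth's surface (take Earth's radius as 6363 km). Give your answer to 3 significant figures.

Required water volume = Δh × A = 1.69 m × 3.59×10^14 m² = 6.062×10^14 m³ = 6.062×10^5 km³.
Ice volume = water volume × ρ_w/ρ_ice = 6.062×10^5 × 1028/919 = 6.78×10^5 km³.

≈ 6.78×10^5 km³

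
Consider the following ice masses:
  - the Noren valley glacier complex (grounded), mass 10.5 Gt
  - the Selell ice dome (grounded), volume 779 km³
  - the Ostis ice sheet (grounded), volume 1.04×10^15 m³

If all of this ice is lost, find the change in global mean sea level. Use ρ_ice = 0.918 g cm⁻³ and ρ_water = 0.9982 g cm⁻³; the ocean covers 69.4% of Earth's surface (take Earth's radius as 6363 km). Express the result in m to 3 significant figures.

Noren: 10.5 Gt = 1.050×10^13 kg; dividing by ρ_w = 0.9982 g cm⁻³ = 998.2 kg m⁻³ gives 1.052×10^10 m³ of water.
Selell: 779 km³ × (918/998.2) = 716.4 km³ of water.
Ostis: 1.04×10^15 m³ × (918/998.2) = 9.564×10^14 m³ of water.
Total added water ≈ 9.572×10^14 m³ over 3.53×10^14 m² → Δh = 2.71 m.

≈ 2.71 m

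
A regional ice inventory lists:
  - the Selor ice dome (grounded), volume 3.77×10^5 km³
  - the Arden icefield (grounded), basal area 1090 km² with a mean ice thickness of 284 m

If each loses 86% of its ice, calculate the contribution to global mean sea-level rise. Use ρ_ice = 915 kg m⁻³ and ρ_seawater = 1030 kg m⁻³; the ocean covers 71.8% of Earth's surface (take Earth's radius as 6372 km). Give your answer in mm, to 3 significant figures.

≈ 787 mm

Selor: 0.86 × 3.77×10^5 km³ × (915/1030) = 2.880×10^5 km³ of water.
Arden: ice volume = 1090 km² × 284 m = 309.6 km³; 0.86 × 309.6 × (915/1030) = 236.5 km³ of water.
Total added water ≈ 2.883×10^14 m³ over 3.66×10^14 m² → Δh = 0.787 m = 787 mm.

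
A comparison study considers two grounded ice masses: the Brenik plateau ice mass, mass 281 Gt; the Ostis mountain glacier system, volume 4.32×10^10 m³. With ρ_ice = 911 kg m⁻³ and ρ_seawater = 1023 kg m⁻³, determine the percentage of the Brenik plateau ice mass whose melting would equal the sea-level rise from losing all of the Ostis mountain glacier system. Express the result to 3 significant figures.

≈ 14.0 %

Equal sea-level rise means equal mass of meltwater, i.e. equal mass of ice lost.
Ice mass of Ostis: 3.936×10^13 kg; ice mass of Brenik: 2.810×10^14 kg.
Fraction required = 3.936×10^13 / 2.810×10^14 = 0.140 → 14.0 %.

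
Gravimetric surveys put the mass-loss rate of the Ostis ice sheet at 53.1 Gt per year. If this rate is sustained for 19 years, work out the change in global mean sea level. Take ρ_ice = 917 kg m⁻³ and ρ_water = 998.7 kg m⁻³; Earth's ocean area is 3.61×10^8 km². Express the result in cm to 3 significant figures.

Total mass lost = 53.1 Gt/yr × 19 yr = 1009 Gt = 1.009×10^15 kg.
ρ_w = 998.7 kg m⁻³, so water volume = 1.009×10^15 / 998.7 = 1.010×10^12 m³.
Δh = 1.010×10^12 / 3.61×10^14 = 2.80×10^-3 m = 0.280 cm.

≈ 0.280 cm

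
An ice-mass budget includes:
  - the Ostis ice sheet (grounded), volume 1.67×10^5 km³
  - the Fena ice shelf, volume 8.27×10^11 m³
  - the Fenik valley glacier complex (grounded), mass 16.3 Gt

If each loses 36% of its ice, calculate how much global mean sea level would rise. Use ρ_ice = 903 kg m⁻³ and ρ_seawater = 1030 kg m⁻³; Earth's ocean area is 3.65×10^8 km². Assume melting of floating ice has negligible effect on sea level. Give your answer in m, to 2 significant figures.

Ostis: 0.36 × 1.67×10^5 km³ × (903/1030) = 5.271×10^4 km³ of water.
The Fena ice shelf is floating and already displaces its own weight of water, so its melt adds essentially nothing to sea level.
Fenik: 0.36 × 16.3 Gt = 5.868×10^12 kg; dividing by ρ_w = 1030 kg m⁻³ gives 5.697×10^9 m³ of water.
Total added water ≈ 5.271×10^13 m³ over 3.65×10^14 m² → Δh = 0.144 m.

≈ 0.14 m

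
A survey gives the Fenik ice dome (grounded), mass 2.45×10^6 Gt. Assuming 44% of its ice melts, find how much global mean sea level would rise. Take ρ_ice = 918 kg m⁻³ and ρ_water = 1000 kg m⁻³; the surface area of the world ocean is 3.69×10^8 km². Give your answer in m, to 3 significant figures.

≈ 2.92 m

Fenik: 0.44 × 2.45×10^6 Gt = 1.078×10^18 kg; dividing by ρ_w = 1000 kg m⁻³ gives 1.078×10^15 m³ of water.
Spread over 3.69×10^14 m² of ocean, Δh = 1.078×10^15 / 3.69×10^14 = 2.92 m.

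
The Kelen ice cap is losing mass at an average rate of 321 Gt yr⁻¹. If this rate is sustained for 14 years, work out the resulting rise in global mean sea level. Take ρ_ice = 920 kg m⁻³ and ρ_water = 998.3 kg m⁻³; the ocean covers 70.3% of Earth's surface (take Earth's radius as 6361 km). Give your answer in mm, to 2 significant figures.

≈ 13 mm

Total mass lost = 321 Gt/yr × 14 yr = 4494 Gt = 4.494×10^15 kg.
ρ_w = 998.3 kg m⁻³, so water volume = 4.494×10^15 / 998.3 = 4.502×10^12 m³.
Δh = 4.502×10^12 / 3.57×10^14 = 0.0126 m = 13 mm.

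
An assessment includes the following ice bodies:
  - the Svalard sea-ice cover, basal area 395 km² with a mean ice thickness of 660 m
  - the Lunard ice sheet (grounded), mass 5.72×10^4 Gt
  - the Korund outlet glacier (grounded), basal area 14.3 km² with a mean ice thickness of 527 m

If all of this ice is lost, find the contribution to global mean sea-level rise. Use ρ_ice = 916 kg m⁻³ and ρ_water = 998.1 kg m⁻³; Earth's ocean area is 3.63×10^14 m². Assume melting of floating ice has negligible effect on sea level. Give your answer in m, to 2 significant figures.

≈ 0.16 m

The Svalard sea-ice cover is floating and already displaces its own weight of water, so its melt adds essentially nothing to sea level.
Lunard: 5.72×10^4 Gt = 5.720×10^16 kg; dividing by ρ_w = 998.1 kg m⁻³ gives 5.731×10^13 m³ of water.
Korund: ice volume = 14.3 km² × 527 m = 7.536 km³; 7.536 × (916/998.1) = 6.916 km³ of water.
Total added water ≈ 5.732×10^13 m³ over 3.63×10^14 m² → Δh = 0.158 m.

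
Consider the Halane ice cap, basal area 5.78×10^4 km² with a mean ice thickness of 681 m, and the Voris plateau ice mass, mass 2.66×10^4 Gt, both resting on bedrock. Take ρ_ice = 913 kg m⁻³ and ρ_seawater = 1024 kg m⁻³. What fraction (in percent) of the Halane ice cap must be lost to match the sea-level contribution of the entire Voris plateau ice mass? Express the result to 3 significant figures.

Equal sea-level rise means equal mass of meltwater, i.e. equal mass of ice lost.
Ice mass of Voris: 2.660×10^16 kg; ice mass of Halane: 3.594×10^16 kg.
Fraction required = 2.660×10^16 / 3.594×10^16 = 0.740 → 74.0 %.

≈ 74.0 %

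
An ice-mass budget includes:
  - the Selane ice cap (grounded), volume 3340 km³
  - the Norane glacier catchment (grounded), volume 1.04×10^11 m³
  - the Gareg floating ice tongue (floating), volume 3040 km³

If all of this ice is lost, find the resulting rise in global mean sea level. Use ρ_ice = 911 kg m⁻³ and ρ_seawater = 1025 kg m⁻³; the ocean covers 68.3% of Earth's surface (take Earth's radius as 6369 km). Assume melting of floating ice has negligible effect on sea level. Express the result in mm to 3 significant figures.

≈ 8.79 mm

Selane: 3340 km³ × (911/1025) = 2969 km³ of water.
Norane: 1.04×10^11 m³ × (911/1025) = 9.243×10^10 m³ of water.
The Gareg floating ice tongue is floating and already displaces its own weight of water, so its melt adds essentially nothing to sea level.
Total added water ≈ 3.061×10^12 m³ over 3.48×10^14 m² → Δh = 8.79×10^-3 m = 8.79 mm.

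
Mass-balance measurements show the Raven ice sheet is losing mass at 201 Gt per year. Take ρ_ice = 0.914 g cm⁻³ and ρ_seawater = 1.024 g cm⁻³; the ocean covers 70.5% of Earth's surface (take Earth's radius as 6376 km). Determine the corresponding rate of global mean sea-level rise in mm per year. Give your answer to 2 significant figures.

ρ_w = 1.024 g cm⁻³ = 1024 kg m⁻³. Annual water volume added = 201 Gt / ρ_w = 2.010×10^14 kg / 1024 kg m⁻³ = 1.963×10^11 m³.
Δh per year = 1.963×10^11 / 3.60×10^14 = 5.45×10^-4 m = 0.55 mm.

≈ 0.55 mm/yr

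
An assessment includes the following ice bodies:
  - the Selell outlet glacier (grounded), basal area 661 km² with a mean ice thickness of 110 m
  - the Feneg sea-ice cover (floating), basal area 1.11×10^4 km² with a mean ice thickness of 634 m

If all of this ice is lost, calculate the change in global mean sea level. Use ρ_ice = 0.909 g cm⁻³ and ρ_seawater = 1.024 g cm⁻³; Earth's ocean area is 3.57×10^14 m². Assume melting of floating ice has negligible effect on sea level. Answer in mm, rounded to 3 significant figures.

≈ 0.181 mm

Selell: ice volume = 661 km² × 110 m = 72.71 km³; 72.71 × (909/1024) = 64.54 km³ of water.
The Feneg sea-ice cover is floating and already displaces its own weight of water, so its melt adds essentially nothing to sea level.
Total added water ≈ 6.454×10^10 m³ over 3.57×10^14 m² → Δh = 1.81×10^-4 m = 0.181 mm.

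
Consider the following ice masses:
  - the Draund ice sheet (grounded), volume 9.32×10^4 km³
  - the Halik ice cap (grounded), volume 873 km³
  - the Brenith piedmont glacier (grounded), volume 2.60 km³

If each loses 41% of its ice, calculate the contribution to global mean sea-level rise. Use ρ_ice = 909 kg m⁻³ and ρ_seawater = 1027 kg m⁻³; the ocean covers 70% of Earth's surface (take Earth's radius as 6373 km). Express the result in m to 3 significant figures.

Draund: 0.41 × 9.32×10^4 km³ × (909/1027) = 3.382×10^4 km³ of water.
Halik: 0.41 × 873 km³ × (909/1027) = 316.8 km³ of water.
Brenith: 0.41 × 2.60 km³ × (909/1027) = 0.9435 km³ of water.
Total added water ≈ 3.414×10^13 m³ over 3.57×10^14 m² → Δh = 0.0956 m.

≈ 0.0956 m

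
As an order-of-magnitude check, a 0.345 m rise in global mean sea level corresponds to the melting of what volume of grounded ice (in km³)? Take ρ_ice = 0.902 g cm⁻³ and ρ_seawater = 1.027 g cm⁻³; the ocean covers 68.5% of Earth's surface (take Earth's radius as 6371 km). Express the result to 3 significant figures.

Required water volume = Δh × A = 0.345 m × 3.49×10^14 m² = 1.205×10^14 m³ = 1.205×10^5 km³.
Ice volume = water volume × ρ_w/ρ_ice = 1.205×10^5 × 1027/902 = 1.37×10^5 km³.

≈ 1.37×10^5 km³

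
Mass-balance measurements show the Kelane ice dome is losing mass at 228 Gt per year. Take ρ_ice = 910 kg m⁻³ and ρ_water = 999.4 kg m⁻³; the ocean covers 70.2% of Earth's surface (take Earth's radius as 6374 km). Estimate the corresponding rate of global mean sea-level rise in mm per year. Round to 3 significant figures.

ρ_w = 999.4 kg m⁻³. Annual water volume added = 228 Gt / ρ_w = 2.280×10^14 kg / 999.4 kg m⁻³ = 2.281×10^11 m³.
Δh per year = 2.281×10^11 / 3.58×10^14 = 6.37×10^-4 m = 0.637 mm.

≈ 0.637 mm/yr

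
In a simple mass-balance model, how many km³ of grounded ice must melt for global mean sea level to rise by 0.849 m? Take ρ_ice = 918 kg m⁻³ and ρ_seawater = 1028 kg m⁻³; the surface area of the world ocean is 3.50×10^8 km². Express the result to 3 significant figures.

≈ 3.33×10^5 km³

Required water volume = Δh × A = 0.849 m × 3.50×10^14 m² = 2.972×10^14 m³ = 2.972×10^5 km³.
Ice volume = water volume × ρ_w/ρ_ice = 2.972×10^5 × 1028/918 = 3.33×10^5 km³.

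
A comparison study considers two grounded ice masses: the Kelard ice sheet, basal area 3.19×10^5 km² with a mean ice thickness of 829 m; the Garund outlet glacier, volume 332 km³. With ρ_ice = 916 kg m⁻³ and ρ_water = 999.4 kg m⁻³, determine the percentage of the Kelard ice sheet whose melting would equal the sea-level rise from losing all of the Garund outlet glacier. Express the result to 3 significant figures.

≈ 0.126 %

Equal sea-level rise means equal mass of meltwater, i.e. equal mass of ice lost.
Ice mass of Garund: 3.041×10^14 kg; ice mass of Kelard: 2.422×10^17 kg.
Fraction required = 3.041×10^14 / 2.422×10^17 = 1.26×10^-3 → 0.126 %.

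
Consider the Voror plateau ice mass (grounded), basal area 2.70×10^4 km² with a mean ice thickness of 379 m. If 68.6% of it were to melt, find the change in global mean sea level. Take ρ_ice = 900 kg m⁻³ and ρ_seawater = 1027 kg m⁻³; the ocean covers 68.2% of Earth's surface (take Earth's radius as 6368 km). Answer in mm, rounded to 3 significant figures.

Voror: ice volume = 2.70×10^4 km² × 379 m = 1.023×10^4 km³; 0.686 × 1.023×10^4 × (900/1027) = 6152 km³ of water.
Spread over 3.48×10^14 m² of ocean, Δh = 6.152×10^12 / 3.48×10^14 = 0.0177 m = 17.7 mm.

≈ 17.7 mm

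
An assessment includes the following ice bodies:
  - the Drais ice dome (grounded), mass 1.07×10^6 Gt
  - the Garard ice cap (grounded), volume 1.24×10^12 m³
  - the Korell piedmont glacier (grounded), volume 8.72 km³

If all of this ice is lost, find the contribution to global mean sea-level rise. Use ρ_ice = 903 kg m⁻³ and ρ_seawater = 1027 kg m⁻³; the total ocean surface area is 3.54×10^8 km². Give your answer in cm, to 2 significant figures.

≈ 290 cm

Drais: 1.07×10^6 Gt = 1.070×10^18 kg; dividing by ρ_w = 1027 kg m⁻³ gives 1.042×10^15 m³ of water.
Garard: 1.24×10^12 m³ × (903/1027) = 1.090×10^12 m³ of water.
Korell: 8.72 km³ × (903/1027) = 7.667 km³ of water.
Total added water ≈ 1.043×10^15 m³ over 3.54×10^14 m² → Δh = 2.95 m = 290 cm.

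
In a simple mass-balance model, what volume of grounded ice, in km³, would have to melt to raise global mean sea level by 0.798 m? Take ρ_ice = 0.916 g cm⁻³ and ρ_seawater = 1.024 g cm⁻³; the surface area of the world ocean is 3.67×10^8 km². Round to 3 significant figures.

Required water volume = Δh × A = 0.798 m × 3.67×10^14 m² = 2.929×10^14 m³ = 2.929×10^5 km³.
Ice volume = water volume × ρ_w/ρ_ice = 2.929×10^5 × 1024/916 = 3.27×10^5 km³.

≈ 3.27×10^5 km³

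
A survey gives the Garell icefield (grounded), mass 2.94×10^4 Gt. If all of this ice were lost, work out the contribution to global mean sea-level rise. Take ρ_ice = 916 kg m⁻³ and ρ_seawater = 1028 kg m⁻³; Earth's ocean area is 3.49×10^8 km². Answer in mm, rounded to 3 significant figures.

≈ 81.9 mm

Garell: 2.94×10^4 Gt = 2.940×10^16 kg; dividing by ρ_w = 1028 kg m⁻³ gives 2.860×10^13 m³ of water.
Spread over 3.49×10^14 m² of ocean, Δh = 2.860×10^13 / 3.49×10^14 = 0.0819 m = 81.9 mm.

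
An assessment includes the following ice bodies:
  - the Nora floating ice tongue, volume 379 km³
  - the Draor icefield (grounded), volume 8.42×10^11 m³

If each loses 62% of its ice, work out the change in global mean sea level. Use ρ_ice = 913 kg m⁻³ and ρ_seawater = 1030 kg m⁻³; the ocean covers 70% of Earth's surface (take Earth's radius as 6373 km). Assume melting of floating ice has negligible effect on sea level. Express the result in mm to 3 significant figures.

The Nora floating ice tongue is floating and already displaces its own weight of water, so its melt adds essentially nothing to sea level.
Draor: 0.62 × 8.42×10^11 m³ × (913/1030) = 4.627×10^11 m³ of water.
Total added water ≈ 4.627×10^11 m³ over 3.57×10^14 m² → Δh = 1.30×10^-3 m = 1.30 mm.

≈ 1.30 mm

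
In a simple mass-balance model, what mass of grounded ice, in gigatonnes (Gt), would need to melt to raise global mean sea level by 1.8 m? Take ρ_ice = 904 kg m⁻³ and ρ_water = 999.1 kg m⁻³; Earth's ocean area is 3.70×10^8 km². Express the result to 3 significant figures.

≈ 6.65×10^5 Gt

Required water volume = Δh × A = 1.8 m × 3.70×10^14 m² = 6.660×10^14 m³.
ρ_w = 999.1 kg m⁻³, so the mass of water = 6.660×10^14 m³ × 999.1 kg m⁻³ = 6.654×10^17 kg = 6.65×10^5 Gt (and the same mass of ice, by conservation).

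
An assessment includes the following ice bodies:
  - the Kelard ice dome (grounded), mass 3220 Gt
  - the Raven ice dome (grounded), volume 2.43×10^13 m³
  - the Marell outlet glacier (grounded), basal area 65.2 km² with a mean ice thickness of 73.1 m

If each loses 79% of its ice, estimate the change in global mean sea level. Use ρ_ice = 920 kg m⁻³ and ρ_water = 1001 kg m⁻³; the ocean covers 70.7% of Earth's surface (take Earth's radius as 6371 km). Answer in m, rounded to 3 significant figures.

≈ 0.0560 m

Kelard: 0.79 × 3220 Gt = 2.544×10^15 kg; dividing by ρ_w = 1001 kg m⁻³ gives 2.541×10^12 m³ of water.
Raven: 0.79 × 2.43×10^13 m³ × (920/1001) = 1.764×10^13 m³ of water.
Marell: ice volume = 65.2 km² × 73.1 m = 4.766 km³; 0.79 × 4.766 × (920/1001) = 3.461 km³ of water.
Total added water ≈ 2.019×10^13 m³ over 3.61×10^14 m² → Δh = 0.0560 m.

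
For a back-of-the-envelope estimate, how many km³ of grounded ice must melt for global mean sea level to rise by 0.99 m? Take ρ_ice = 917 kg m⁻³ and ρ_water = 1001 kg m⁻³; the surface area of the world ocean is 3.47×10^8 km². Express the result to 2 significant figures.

Required water volume = Δh × A = 0.99 m × 3.47×10^14 m² = 3.435×10^14 m³ = 3.435×10^5 km³.
Ice volume = water volume × ρ_w/ρ_ice = 3.435×10^5 × 1001/917 = 3.7×10^5 km³.

≈ 3.7×10^5 km³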